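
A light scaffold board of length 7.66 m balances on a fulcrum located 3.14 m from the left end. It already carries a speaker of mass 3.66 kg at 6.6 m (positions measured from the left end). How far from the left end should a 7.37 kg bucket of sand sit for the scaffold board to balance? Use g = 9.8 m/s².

Take moments about the fulcrum (at 3.14 m from the left end).
Speaker: 3.66 × 9.8 = 35.87 N down at 6.6 m → arm 3.46 m, τ = 35.87 × 3.46 = 124.1 N·m clockwise.
Net moment of existing loads = 124.1 N·m clockwise.
The bucket of sand weighs 7.37 × 9.8 = 72.23 N and must supply an equal counterclockwise moment, so its lever arm about the fulcrum is 124.1 / 72.23 = 1.72 m.
That puts it at 3.14 − 1.72 = 1.42 m from the left end.

x ≈ 1.42 m from the left end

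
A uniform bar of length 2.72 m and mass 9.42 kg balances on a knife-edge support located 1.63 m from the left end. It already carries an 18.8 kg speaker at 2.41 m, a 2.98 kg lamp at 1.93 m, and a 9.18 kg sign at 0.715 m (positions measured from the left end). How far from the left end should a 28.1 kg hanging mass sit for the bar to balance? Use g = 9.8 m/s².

Take moments about the knife-edge support (at 1.63 m from the left end).
Beam weight: 9.42 × 9.8 = 92.32 N down at 1.36 m → arm 0.27 m, τ = 92.32 × 0.27 = 24.93 N·m counterclockwise.
Speaker: 18.8 × 9.8 = 184.2 N down at 2.41 m → arm 0.78 m, τ = 184.2 × 0.78 = 143.7 N·m clockwise.
Lamp: 2.98 × 9.8 = 29.2 N down at 1.93 m → arm 0.3 m, τ = 29.2 × 0.3 = 8.76 N·m clockwise.
Sign: 9.18 × 9.8 = 89.96 N down at 0.715 m → arm 0.915 m, τ = 89.96 × 0.915 = 82.31 N·m counterclockwise.
Net moment of existing loads = 45.22 N·m clockwise.
The hanging mass weighs 28.1 × 9.8 = 275.4 N and must supply an equal counterclockwise moment, so its lever arm about the knife-edge support is 45.22 / 275.4 = 0.164 m.
That puts it at 1.63 − 0.164 = 1.47 m from the left end.

x ≈ 1.47 m from the left end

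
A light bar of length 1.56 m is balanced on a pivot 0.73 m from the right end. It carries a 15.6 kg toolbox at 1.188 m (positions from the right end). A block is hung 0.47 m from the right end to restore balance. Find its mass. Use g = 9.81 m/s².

m ≈ 27.5 kg

Sum moments about the pivot (at 0.73 m from the right end) (the support reaction has zero arm there).
Toolbox: 15.6 × 9.81 = 153 N down at 1.188 m → arm 0.458 m, τ = 153 × 0.458 = 70.07 N·m counterclockwise.
Net moment of known loads = 70.07 N·m counterclockwise.
An unknown mass m at 0.47 m has arm 0.26 m; its moment is m·g·0.26 clockwise.
For rotational equilibrium, m × 9.81 × 0.26 = 70.07, so m = 70.07 / (9.81 × 0.26) = 27.5 kg.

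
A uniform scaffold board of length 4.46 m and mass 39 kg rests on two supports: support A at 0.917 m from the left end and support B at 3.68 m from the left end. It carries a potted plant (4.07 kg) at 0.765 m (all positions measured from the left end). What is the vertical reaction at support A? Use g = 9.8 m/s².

Sum moments about support B (its reaction then has zero moment arm).
Beam weight: 39 × 9.8 = 382.2 N down at 2.23 m → arm 1.45 m, τ = 382.2 × 1.45 = 554.2 N·m counterclockwise.
Potted plant: 4.07 × 9.8 = 39.89 N down at 0.765 m → arm 2.915 m, τ = 39.89 × 2.915 = 116.3 N·m counterclockwise.
Net load moment about support B = 670.5 N·m counterclockwise.
Reaction R at support A is upward at 0.917 m, arm 2.763 m → moment R × 2.763 clockwise.
Setting net torque to zero: R × 2.763 = 670.5 → R = 243 N.

R_A ≈ 243 N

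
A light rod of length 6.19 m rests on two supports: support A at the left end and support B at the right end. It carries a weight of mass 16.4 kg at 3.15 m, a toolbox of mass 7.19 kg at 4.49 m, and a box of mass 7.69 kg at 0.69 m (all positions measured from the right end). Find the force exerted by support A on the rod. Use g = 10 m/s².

About support B:
Weight: 16.4 × 10 = 164 N down at 3.15 m → arm 3.15 m, τ = 164 × 3.15 = 516.6 N·m counterclockwise.
Toolbox: 7.19 × 10 = 71.9 N down at 4.49 m → arm 4.49 m, τ = 71.9 × 4.49 = 322.8 N·m counterclockwise.
Box: 7.69 × 10 = 76.9 N down at 0.69 m → arm 0.69 m, τ = 76.9 × 0.69 = 53.06 N·m counterclockwise.
Net load moment about support B = 892.5 N·m counterclockwise.
Reaction R at support A is upward at 6.19 m, arm 6.19 m → moment R × 6.19 clockwise.
Στ = 0 ⇒ R × 6.19 = 892.5 ⇒ R = 144 N.

R_A ≈ 144 N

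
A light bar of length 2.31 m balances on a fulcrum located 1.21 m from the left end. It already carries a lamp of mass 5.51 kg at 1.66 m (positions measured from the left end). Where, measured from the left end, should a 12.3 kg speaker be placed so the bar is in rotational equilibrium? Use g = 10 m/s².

About the fulcrum (at 1.21 m from the left end):
Lamp: 5.51 × 10 = 55.1 N down at 1.66 m → arm 0.45 m, τ = 55.1 × 0.45 = 24.8 N·m clockwise.
Net moment of existing loads = 24.8 N·m clockwise.
The speaker weighs 12.3 × 10 = 123 N and must supply an equal counterclockwise moment, so its lever arm about the fulcrum is 24.8 / 123 = 0.202 m.
That puts it at 1.21 − 0.202 = 1.01 m from the left end.

x ≈ 1.01 m from the left end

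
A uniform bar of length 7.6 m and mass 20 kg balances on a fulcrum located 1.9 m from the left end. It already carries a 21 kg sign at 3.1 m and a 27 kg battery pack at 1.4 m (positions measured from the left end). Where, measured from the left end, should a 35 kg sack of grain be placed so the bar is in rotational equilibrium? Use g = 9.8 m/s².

x ≈ 0.48 m from the left end

Sum moments about the fulcrum (at 1.9 m from the left end) (the support reaction has zero arm there).
Beam weight: 20 × 9.8 = 196 N down at 3.8 m → arm 1.9 m, τ = 196 × 1.9 = 372.4 N·m clockwise.
Sign: 21 × 9.8 = 205.8 N down at 3.1 m → arm 1.2 m, τ = 205.8 × 1.2 = 247 N·m clockwise.
Battery pack: 27 × 9.8 = 264.6 N down at 1.4 m → arm 0.5 m, τ = 264.6 × 0.5 = 132.3 N·m counterclockwise.
Net moment of existing loads = 487.1 N·m clockwise.
The sack of grain weighs 35 × 9.8 = 343 N and must supply an equal counterclockwise moment, so its lever arm about the fulcrum is 487.1 / 343 = 1.42 m.
That puts it at 1.9 − 1.42 = 0.48 m from the left end.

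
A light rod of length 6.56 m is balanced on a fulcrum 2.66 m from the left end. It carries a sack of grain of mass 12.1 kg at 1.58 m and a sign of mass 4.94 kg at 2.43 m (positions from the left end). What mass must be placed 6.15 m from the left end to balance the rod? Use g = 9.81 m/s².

m ≈ 4.07 kg

Taking torques about the fulcrum (at 2.66 m from the left end):
Sack of grain: 12.1 × 9.81 = 118.7 N down at 1.58 m → arm 1.08 m, τ = 118.7 × 1.08 = 128.2 N·m counterclockwise.
Sign: 4.94 × 9.81 = 48.46 N down at 2.43 m → arm 0.23 m, τ = 48.46 × 0.23 = 11.15 N·m counterclockwise.
Net moment of known loads = 139.3 N·m counterclockwise.
An unknown mass m at 6.15 m has arm 3.49 m; its moment is m·g·3.49 clockwise.
Balancing moments: m × 9.81 × 3.49 = 139.3, giving m = 139.3 / (9.81 × 3.49) = 4.07 kg.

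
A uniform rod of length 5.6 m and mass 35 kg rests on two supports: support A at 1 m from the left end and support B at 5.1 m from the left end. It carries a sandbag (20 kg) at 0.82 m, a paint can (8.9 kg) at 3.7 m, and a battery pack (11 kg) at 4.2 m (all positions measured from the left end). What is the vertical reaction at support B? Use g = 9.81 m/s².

About support A:
Beam weight: 35 × 9.81 = 343.4 N down at 2.8 m → arm 1.8 m, τ = 343.4 × 1.8 = 618.1 N·m clockwise.
Sandbag: 20 × 9.81 = 196.2 N down at 0.82 m → arm 0.18 m, τ = 196.2 × 0.18 = 35.32 N·m counterclockwise.
Paint can: 8.9 × 9.81 = 87.31 N down at 3.7 m → arm 2.7 m, τ = 87.31 × 2.7 = 235.7 N·m clockwise.
Battery pack: 11 × 9.81 = 107.9 N down at 4.2 m → arm 3.2 m, τ = 107.9 × 3.2 = 345.3 N·m clockwise.
Net load moment about support A = 1164 N·m clockwise.
Reaction R at support B is upward at 5.1 m, arm 4.1 m → moment R × 4.1 counterclockwise.
Setting net torque to zero: R × 4.1 = 1164 → R = 284 N.

R_B ≈ 284 N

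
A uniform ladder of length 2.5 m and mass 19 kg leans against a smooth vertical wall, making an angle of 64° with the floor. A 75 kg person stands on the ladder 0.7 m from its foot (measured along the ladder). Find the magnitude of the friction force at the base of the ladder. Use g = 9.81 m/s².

Choose the foot of the ladder as the axis so the floor normal and friction both act there and drop out.
Ladder weight 19×9.81 = 186.4 N acts at 1.25 m along the ladder; its horizontal arm is 1.25·cos64° = 0.548 m → τ = 102.1 N·m clockwise.
Person: 75×9.81 = 735.8 N at 0.7 m → arm 0.3069 m → τ = 225.8 N·m clockwise.
Wall normal N acts horizontally at the top; its moment arm is the height L sinθ = 2.5·sin64° = 2.247 m, counterclockwise.
Balancing moments: N × 2.247 = 327.9, giving N = 146 N.
ΣFx = 0: friction at the foot balances the wall's push, so f = N_wall = 146 N.

f ≈ 146 N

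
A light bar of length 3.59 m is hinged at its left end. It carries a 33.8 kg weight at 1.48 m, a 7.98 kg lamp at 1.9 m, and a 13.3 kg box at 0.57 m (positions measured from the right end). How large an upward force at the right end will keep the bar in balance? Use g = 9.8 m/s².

Sum moments about the left end (the unknown pivot reaction has zero arm there).
Weight: 33.8 × 9.8 = 331.2 N down at 1.48 m → arm 2.11 m, τ = 331.2 × 2.11 = 698.8 N·m clockwise.
Lamp: 7.98 × 9.8 = 78.2 N down at 1.9 m → arm 1.69 m, τ = 78.2 × 1.69 = 132.2 N·m clockwise.
Box: 13.3 × 9.8 = 130.3 N down at 0.57 m → arm 3.02 m, τ = 130.3 × 3.02 = 393.5 N·m clockwise.
Net moment of the loads = 1224 N·m clockwise.
The upward force F acts at the right end, arm 3.59 m, giving F × 3.59 counterclockwise.
Setting net torque to zero: F × 3.59 = 1224 → F = 1224 / 3.59 = 341 N.

F ≈ 341 N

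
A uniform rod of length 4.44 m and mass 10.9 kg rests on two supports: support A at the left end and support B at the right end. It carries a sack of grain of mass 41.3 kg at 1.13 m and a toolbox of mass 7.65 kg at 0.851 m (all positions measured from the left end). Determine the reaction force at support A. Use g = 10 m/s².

R_A ≈ 424 N

Choose support B as the axis so its reaction then has zero moment arm.
Beam weight: 10.9 × 10 = 109 N down at 2.22 m → arm 2.22 m, τ = 109 × 2.22 = 242 N·m counterclockwise.
Sack of grain: 41.3 × 10 = 413 N down at 1.13 m → arm 3.31 m, τ = 413 × 3.31 = 1367 N·m counterclockwise.
Toolbox: 7.65 × 10 = 76.5 N down at 0.851 m → arm 3.589 m, τ = 76.5 × 3.589 = 274.6 N·m counterclockwise.
Net load moment about support B = 1884 N·m counterclockwise.
Reaction R at support A is upward at 0 m, arm 4.44 m → moment R × 4.44 clockwise.
For rotational equilibrium, R × 4.44 = 1884, so R = 424 N.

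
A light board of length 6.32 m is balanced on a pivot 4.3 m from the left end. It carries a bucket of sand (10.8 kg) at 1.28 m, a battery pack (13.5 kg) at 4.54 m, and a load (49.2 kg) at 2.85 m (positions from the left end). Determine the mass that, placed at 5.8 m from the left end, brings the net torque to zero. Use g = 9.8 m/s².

Choose the pivot (at 4.3 m from the left end) as the axis so the support reaction has zero arm there.
Bucket of sand: 10.8 × 9.8 = 105.8 N down at 1.28 m → arm 3.02 m, τ = 105.8 × 3.02 = 319.5 N·m counterclockwise.
Battery pack: 13.5 × 9.8 = 132.3 N down at 4.54 m → arm 0.24 m, τ = 132.3 × 0.24 = 31.75 N·m clockwise.
Load: 49.2 × 9.8 = 482.2 N down at 2.85 m → arm 1.45 m, τ = 482.2 × 1.45 = 699.2 N·m counterclockwise.
Net moment of known loads = 987 N·m counterclockwise.
An unknown mass m at 5.8 m has arm 1.5 m; its moment is m·g·1.5 clockwise.
Balancing moments: m × 9.8 × 1.5 = 987, giving m = 987 / (9.8 × 1.5) = 67.1 kg.

m ≈ 67.1 kg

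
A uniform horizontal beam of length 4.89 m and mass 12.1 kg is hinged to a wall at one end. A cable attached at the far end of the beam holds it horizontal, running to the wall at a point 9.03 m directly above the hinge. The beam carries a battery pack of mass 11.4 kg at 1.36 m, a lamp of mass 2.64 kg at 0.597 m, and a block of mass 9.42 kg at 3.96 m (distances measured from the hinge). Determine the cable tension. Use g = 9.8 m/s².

T ≈ 191 N

Choose the hinge as the axis so the unknown hinge reaction has zero arm there.
Beam weight: 12.1 × 9.8 = 118.6 N down at 2.445 m → arm 2.445 m, τ = 118.6 × 2.445 = 290 N·m clockwise.
Battery pack: 11.4 × 9.8 = 111.7 N down at 1.36 m → arm 1.36 m, τ = 111.7 × 1.36 = 151.9 N·m clockwise.
Lamp: 2.64 × 9.8 = 25.87 N down at 0.597 m → arm 0.597 m, τ = 25.87 × 0.597 = 15.44 N·m clockwise.
Block: 9.42 × 9.8 = 92.32 N down at 3.96 m → arm 3.96 m, τ = 92.32 × 3.96 = 365.6 N·m clockwise.
Total clockwise load moment = 822.9 N·m.
The cable tension T acts at 4.89 m; only its component perpendicular to the beam, T sinθ, produces torque. sinθ = h/√(h²+d²) = 9.03/√(9.03²+4.89²) = 0.8793.
Balancing moments: T × 4.89 × 0.8793 = 822.9, giving T = 822.9 / 4.3 = 191 N.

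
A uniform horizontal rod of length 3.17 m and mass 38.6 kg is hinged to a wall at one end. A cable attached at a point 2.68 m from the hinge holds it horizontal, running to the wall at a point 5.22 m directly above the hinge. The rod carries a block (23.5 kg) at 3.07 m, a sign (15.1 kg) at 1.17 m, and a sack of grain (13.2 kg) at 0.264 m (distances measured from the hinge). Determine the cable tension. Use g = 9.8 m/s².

About the hinge:
Beam weight: 38.6 × 9.8 = 378.3 N down at 1.585 m → arm 1.585 m, τ = 378.3 × 1.585 = 599.6 N·m clockwise.
Block: 23.5 × 9.8 = 230.3 N down at 3.07 m → arm 3.07 m, τ = 230.3 × 3.07 = 707 N·m clockwise.
Sign: 15.1 × 9.8 = 148 N down at 1.17 m → arm 1.17 m, τ = 148 × 1.17 = 173.2 N·m clockwise.
Sack of grain: 13.2 × 9.8 = 129.4 N down at 0.264 m → arm 0.264 m, τ = 129.4 × 0.264 = 34.16 N·m clockwise.
Total clockwise load moment = 1514 N·m.
The cable tension T acts at 2.68 m; only its component perpendicular to the rod, T sinθ, produces torque. sinθ = h/√(h²+d²) = 5.22/√(5.22²+2.68²) = 0.8896.
For rotational equilibrium, T × 2.68 × 0.8896 = 1514, so T = 1514 / 2.384 = 635 N.

T ≈ 635 N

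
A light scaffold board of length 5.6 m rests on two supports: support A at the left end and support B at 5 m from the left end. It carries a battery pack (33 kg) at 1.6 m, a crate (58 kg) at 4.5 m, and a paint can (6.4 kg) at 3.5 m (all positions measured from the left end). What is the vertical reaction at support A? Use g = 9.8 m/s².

About support B:
Battery pack: 33 × 9.8 = 323.4 N down at 1.6 m → arm 3.4 m, τ = 323.4 × 3.4 = 1100 N·m counterclockwise.
Crate: 58 × 9.8 = 568.4 N down at 4.5 m → arm 0.5 m, τ = 568.4 × 0.5 = 284.2 N·m counterclockwise.
Paint can: 6.4 × 9.8 = 62.72 N down at 3.5 m → arm 1.5 m, τ = 62.72 × 1.5 = 94.08 N·m counterclockwise.
Net load moment about support B = 1478 N·m counterclockwise.
Reaction R at support A is upward at 0 m, arm 5 m → moment R × 5 clockwise.
Στ = 0 ⇒ R × 5 = 1478 ⇒ R = 296 N.

R_A ≈ 296 N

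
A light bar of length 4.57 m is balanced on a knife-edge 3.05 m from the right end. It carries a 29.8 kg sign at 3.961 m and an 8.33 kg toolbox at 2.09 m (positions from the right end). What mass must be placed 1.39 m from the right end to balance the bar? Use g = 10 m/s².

Choose the knife-edge (at 3.05 m from the right end) as the axis so the support reaction has zero arm there.
Sign: 29.8 × 10 = 298 N down at 3.961 m → arm 0.911 m, τ = 298 × 0.911 = 271.5 N·m counterclockwise.
Toolbox: 8.33 × 10 = 83.3 N down at 2.09 m → arm 0.96 m, τ = 83.3 × 0.96 = 79.97 N·m clockwise.
Net moment of known loads = 191.5 N·m counterclockwise.
An unknown mass m at 1.39 m has arm 1.66 m; its moment is m·g·1.66 clockwise.
Balancing moments: m × 10 × 1.66 = 191.5, giving m = 191.5 / (10 × 1.66) = 11.5 kg.

m ≈ 11.5 kg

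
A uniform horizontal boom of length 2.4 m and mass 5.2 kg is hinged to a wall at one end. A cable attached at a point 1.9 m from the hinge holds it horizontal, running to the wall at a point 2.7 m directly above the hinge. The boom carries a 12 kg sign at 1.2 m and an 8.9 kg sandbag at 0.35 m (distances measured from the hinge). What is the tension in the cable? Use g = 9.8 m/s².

About the hinge:
Beam weight: 5.2 × 9.8 = 50.96 N down at 1.2 m → arm 1.2 m, τ = 50.96 × 1.2 = 61.15 N·m clockwise.
Sign: 12 × 9.8 = 117.6 N down at 1.2 m → arm 1.2 m, τ = 117.6 × 1.2 = 141.1 N·m clockwise.
Sandbag: 8.9 × 9.8 = 87.22 N down at 0.35 m → arm 0.35 m, τ = 87.22 × 0.35 = 30.53 N·m clockwise.
Total clockwise load moment = 232.8 N·m.
The cable tension T acts at 1.9 m; only its component perpendicular to the boom, T sinθ, produces torque. sinθ = h/√(h²+d²) = 2.7/√(2.7²+1.9²) = 0.8178.
Setting net torque to zero: T × 1.9 × 0.8178 = 232.8 → T = 232.8 / 1.554 = 150 N.

T ≈ 150 N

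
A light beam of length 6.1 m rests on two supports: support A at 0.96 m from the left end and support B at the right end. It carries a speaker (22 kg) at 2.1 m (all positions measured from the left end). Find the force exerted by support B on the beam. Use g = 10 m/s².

Sum moments about support A (its reaction then has zero moment arm).
Speaker: 22 × 10 = 220 N down at 2.1 m → arm 1.14 m, τ = 220 × 1.14 = 250.8 N·m clockwise.
Net load moment about support A = 250.8 N·m clockwise.
Reaction R at support B is upward at 6.1 m, arm 5.14 m → moment R × 5.14 counterclockwise.
For rotational equilibrium, R × 5.14 = 250.8, so R = 48.8 N.

R_B ≈ 48.8 N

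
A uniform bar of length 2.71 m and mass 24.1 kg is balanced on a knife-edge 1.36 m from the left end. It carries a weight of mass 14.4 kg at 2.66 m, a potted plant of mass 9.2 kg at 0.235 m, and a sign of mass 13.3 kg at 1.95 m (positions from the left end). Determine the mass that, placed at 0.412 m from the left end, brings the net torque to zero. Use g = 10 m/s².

m ≈ 17 kg

Taking torques about the knife-edge (at 1.36 m from the left end):
Beam weight: 24.1 × 10 = 241 N down at 1.355 m → arm 0.005 m, τ = 241 × 0.005 = 1.205 N·m counterclockwise.
Weight: 14.4 × 10 = 144 N down at 2.66 m → arm 1.3 m, τ = 144 × 1.3 = 187.2 N·m clockwise.
Potted plant: 9.2 × 10 = 92 N down at 0.235 m → arm 1.125 m, τ = 92 × 1.125 = 103.5 N·m counterclockwise.
Sign: 13.3 × 10 = 133 N down at 1.95 m → arm 0.59 m, τ = 133 × 0.59 = 78.47 N·m clockwise.
Net moment of known loads = 161 N·m clockwise.
An unknown mass m at 0.412 m has arm 0.948 m; its moment is m·g·0.948 counterclockwise.
Balancing moments: m × 10 × 0.948 = 161, giving m = 161 / (10 × 0.948) = 17 kg.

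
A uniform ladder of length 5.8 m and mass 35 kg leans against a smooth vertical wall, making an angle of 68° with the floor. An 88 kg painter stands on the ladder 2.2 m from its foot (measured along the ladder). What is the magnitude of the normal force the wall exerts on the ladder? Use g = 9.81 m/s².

N_wall ≈ 202 N

Take moments about the foot of the ladder.
Ladder weight 35×9.81 = 343.4 N acts at 2.9 m along the ladder; its horizontal arm is 2.9·cos68° = 1.086 m → τ = 372.9 N·m clockwise.
Painter: 88×9.81 = 863.3 N at 2.2 m → arm 0.8241 m → τ = 711.4 N·m clockwise.
Wall normal N acts horizontally at the top; its moment arm is the height L sinθ = 5.8·sin68° = 5.378 m, counterclockwise.
For rotational equilibrium, N × 5.378 = 1084, so N = 202 N.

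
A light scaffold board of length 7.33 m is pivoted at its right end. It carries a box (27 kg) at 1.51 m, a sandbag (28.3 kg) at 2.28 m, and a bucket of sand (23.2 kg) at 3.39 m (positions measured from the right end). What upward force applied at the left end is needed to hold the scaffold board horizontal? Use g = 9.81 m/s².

F ≈ 246 N

Take moments about the right end.
Box: 27 × 9.81 = 264.9 N down at 1.51 m → arm 1.51 m, τ = 264.9 × 1.51 = 400 N·m counterclockwise.
Sandbag: 28.3 × 9.81 = 277.6 N down at 2.28 m → arm 2.28 m, τ = 277.6 × 2.28 = 632.9 N·m counterclockwise.
Bucket of sand: 23.2 × 9.81 = 227.6 N down at 3.39 m → arm 3.39 m, τ = 227.6 × 3.39 = 771.6 N·m counterclockwise.
Net moment of the loads = 1804 N·m counterclockwise.
The upward force F acts at the left end, arm 7.33 m, giving F × 7.33 clockwise.
Balancing moments: F × 7.33 = 1804, giving F = 1804 / 7.33 = 246 N.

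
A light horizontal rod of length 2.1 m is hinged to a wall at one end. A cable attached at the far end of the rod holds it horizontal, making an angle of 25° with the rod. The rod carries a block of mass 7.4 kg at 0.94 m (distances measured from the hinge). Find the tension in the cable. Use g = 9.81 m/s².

T ≈ 76.9 N

Taking torques about the hinge:
Block: 7.4 × 9.81 = 72.59 N down at 0.94 m → arm 0.94 m, τ = 72.59 × 0.94 = 68.23 N·m clockwise.
Total clockwise load moment = 68.23 N·m.
The cable tension T acts at 2.1 m; only its component perpendicular to the rod, T sinθ, produces torque. sin 25° = 0.4226.
Balancing moments: T × 2.1 × 0.4226 = 68.23, giving T = 68.23 / 0.8875 = 76.9 N.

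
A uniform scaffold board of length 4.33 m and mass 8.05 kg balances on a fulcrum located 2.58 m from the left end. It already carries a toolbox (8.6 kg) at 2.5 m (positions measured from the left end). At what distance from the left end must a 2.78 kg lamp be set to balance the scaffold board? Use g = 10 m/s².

x ≈ 4.03 m from the left end

Sum moments about the fulcrum (at 2.58 m from the left end) (the support reaction has zero arm there).
Beam weight: 8.05 × 10 = 80.5 N down at 2.165 m → arm 0.415 m, τ = 80.5 × 0.415 = 33.41 N·m counterclockwise.
Toolbox: 8.6 × 10 = 86 N down at 2.5 m → arm 0.08 m, τ = 86 × 0.08 = 6.88 N·m counterclockwise.
Net moment of existing loads = 40.29 N·m counterclockwise.
The lamp weighs 2.78 × 10 = 27.8 N and must supply an equal clockwise moment, so its lever arm about the fulcrum is 40.29 / 27.8 = 1.45 m.
That puts it at 2.58 + 1.45 = 4.03 m from the left end.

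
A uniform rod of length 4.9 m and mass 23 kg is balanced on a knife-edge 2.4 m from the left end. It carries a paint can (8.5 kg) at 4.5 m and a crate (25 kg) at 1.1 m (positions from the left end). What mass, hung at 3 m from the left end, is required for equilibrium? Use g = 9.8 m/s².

m ≈ 22.5 kg

Sum moments about the knife-edge (at 2.4 m from the left end) (the support reaction has zero arm there).
Beam weight: 23 × 9.8 = 225.4 N down at 2.45 m → arm 0.05 m, τ = 225.4 × 0.05 = 11.27 N·m clockwise.
Paint can: 8.5 × 9.8 = 83.3 N down at 4.5 m → arm 2.1 m, τ = 83.3 × 2.1 = 174.9 N·m clockwise.
Crate: 25 × 9.8 = 245 N down at 1.1 m → arm 1.3 m, τ = 245 × 1.3 = 318.5 N·m counterclockwise.
Net moment of known loads = 132.3 N·m counterclockwise.
An unknown mass m at 3 m has arm 0.6 m; its moment is m·g·0.6 clockwise.
Setting net torque to zero: m × 9.8 × 0.6 = 132.3 → m = 132.3 / (9.8 × 0.6) = 22.5 kg.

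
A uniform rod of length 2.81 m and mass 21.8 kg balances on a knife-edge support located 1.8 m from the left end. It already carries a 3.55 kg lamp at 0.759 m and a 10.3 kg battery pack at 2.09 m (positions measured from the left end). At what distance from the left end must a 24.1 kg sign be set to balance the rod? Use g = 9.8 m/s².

x ≈ 2.19 m from the left end

Taking torques about the knife-edge support (at 1.8 m from the left end):
Beam weight: 21.8 × 9.8 = 213.6 N down at 1.405 m → arm 0.395 m, τ = 213.6 × 0.395 = 84.37 N·m counterclockwise.
Lamp: 3.55 × 9.8 = 34.79 N down at 0.759 m → arm 1.041 m, τ = 34.79 × 1.041 = 36.22 N·m counterclockwise.
Battery pack: 10.3 × 9.8 = 100.9 N down at 2.09 m → arm 0.29 m, τ = 100.9 × 0.29 = 29.26 N·m clockwise.
Net moment of existing loads = 91.33 N·m counterclockwise.
The sign weighs 24.1 × 9.8 = 236.2 N and must supply an equal clockwise moment, so its lever arm about the knife-edge support is 91.33 / 236.2 = 0.387 m.
That puts it at 1.8 + 0.387 = 2.19 m from the left end.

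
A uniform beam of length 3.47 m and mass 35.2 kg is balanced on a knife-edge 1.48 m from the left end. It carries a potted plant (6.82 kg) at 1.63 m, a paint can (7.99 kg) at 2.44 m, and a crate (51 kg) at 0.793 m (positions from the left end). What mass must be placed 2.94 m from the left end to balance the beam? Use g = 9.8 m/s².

Taking torques about the knife-edge (at 1.48 m from the left end):
Beam weight: 35.2 × 9.8 = 345 N down at 1.735 m → arm 0.255 m, τ = 345 × 0.255 = 87.98 N·m clockwise.
Potted plant: 6.82 × 9.8 = 66.84 N down at 1.63 m → arm 0.15 m, τ = 66.84 × 0.15 = 10.03 N·m clockwise.
Paint can: 7.99 × 9.8 = 78.3 N down at 2.44 m → arm 0.96 m, τ = 78.3 × 0.96 = 75.17 N·m clockwise.
Crate: 51 × 9.8 = 499.8 N down at 0.793 m → arm 0.687 m, τ = 499.8 × 0.687 = 343.4 N·m counterclockwise.
Net moment of known loads = 170.2 N·m counterclockwise.
An unknown mass m at 2.94 m has arm 1.46 m; its moment is m·g·1.46 clockwise.
Balancing moments: m × 9.8 × 1.46 = 170.2, giving m = 170.2 / (9.8 × 1.46) = 11.9 kg.

m ≈ 11.9 kg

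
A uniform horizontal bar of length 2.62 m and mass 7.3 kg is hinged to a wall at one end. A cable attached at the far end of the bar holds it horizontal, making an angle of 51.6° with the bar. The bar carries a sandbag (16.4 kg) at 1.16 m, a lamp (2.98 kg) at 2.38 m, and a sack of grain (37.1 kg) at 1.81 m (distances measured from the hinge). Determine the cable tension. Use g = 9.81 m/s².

T ≈ 491 N

Sum moments about the hinge (the unknown hinge reaction has zero arm there).
Beam weight: 7.3 × 9.81 = 71.61 N down at 1.31 m → arm 1.31 m, τ = 71.61 × 1.31 = 93.81 N·m clockwise.
Sandbag: 16.4 × 9.81 = 160.9 N down at 1.16 m → arm 1.16 m, τ = 160.9 × 1.16 = 186.6 N·m clockwise.
Lamp: 2.98 × 9.81 = 29.23 N down at 2.38 m → arm 2.38 m, τ = 29.23 × 2.38 = 69.57 N·m clockwise.
Sack of grain: 37.1 × 9.81 = 364 N down at 1.81 m → arm 1.81 m, τ = 364 × 1.81 = 658.8 N·m clockwise.
Total clockwise load moment = 1009 N·m.
The cable tension T acts at 2.62 m; only its component perpendicular to the bar, T sinθ, produces torque. sin 51.6° = 0.7837.
Setting net torque to zero: T × 2.62 × 0.7837 = 1009 → T = 1009 / 2.053 = 491 N.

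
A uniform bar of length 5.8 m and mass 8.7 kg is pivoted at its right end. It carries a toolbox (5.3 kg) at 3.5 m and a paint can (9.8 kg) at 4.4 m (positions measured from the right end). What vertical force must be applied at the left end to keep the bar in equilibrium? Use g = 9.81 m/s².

F ≈ 147 N

About the right end:
Beam weight: 8.7 × 9.81 = 85.35 N down at 2.9 m → arm 2.9 m, τ = 85.35 × 2.9 = 247.5 N·m counterclockwise.
Toolbox: 5.3 × 9.81 = 51.99 N down at 3.5 m → arm 3.5 m, τ = 51.99 × 3.5 = 182 N·m counterclockwise.
Paint can: 9.8 × 9.81 = 96.14 N down at 4.4 m → arm 4.4 m, τ = 96.14 × 4.4 = 423 N·m counterclockwise.
Net moment of the loads = 852.5 N·m counterclockwise.
The upward force F acts at the left end, arm 5.8 m, giving F × 5.8 clockwise.
For rotational equilibrium, F × 5.8 = 852.5, so F = 852.5 / 5.8 = 147 N.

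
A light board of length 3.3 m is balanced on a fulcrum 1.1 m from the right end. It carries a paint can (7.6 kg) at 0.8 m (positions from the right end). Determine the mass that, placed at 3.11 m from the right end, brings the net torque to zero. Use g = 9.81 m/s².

m ≈ 1.13 kg

Take moments about the fulcrum (at 1.1 m from the right end).
Paint can: 7.6 × 9.81 = 74.56 N down at 0.8 m → arm 0.3 m, τ = 74.56 × 0.3 = 22.37 N·m clockwise.
Net moment of known loads = 22.37 N·m clockwise.
An unknown mass m at 3.11 m has arm 2.01 m; its moment is m·g·2.01 counterclockwise.
Balancing moments: m × 9.81 × 2.01 = 22.37, giving m = 22.37 / (9.81 × 2.01) = 1.13 kg.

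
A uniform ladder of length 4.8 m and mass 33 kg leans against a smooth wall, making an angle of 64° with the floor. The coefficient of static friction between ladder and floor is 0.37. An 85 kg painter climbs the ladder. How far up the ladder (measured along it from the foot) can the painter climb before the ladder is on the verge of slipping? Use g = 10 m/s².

Take moments about the foot of the ladder.
Ladder weight 33×10 = 330 N acts at 2.4 m along the ladder; its horizontal arm is 2.4·cos64° = 1.052 m → τ = 347.2 N·m clockwise.
Painter weight 85×10 = 850 N at distance d → arm d·cos64° → τ = 850·d·0.4384 clockwise.
Wall normal N at the top has arm L sinθ = 4.314 m counterclockwise, so Στ = 0 gives N·4.314 = 347.2 + 372.6·d.
ΣFy = 0 ⇒ N_floor = 1180 N, so the maximum friction is μ_s·N_floor = 0.37×1180 = 436.6 N. ΣFx = 0 ⇒ N_wall = f, so at the slipping point N = 436.6 N.
Substituting: 436.6×4.314 = 347.2 + 372.6·d ⇒ d = (1883 − 347.2) / 372.6 = 4.12 m.

d ≈ 4.12 m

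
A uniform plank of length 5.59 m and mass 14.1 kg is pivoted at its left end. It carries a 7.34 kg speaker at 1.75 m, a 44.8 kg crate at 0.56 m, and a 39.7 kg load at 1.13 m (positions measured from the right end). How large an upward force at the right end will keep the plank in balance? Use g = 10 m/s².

F ≈ 841 N

Choose the left end as the axis so the unknown pivot reaction has zero arm there.
Beam weight: 14.1 × 10 = 141 N down at 2.795 m → arm 2.795 m, τ = 141 × 2.795 = 394.1 N·m clockwise.
Speaker: 7.34 × 10 = 73.4 N down at 1.75 m → arm 3.84 m, τ = 73.4 × 3.84 = 281.9 N·m clockwise.
Crate: 44.8 × 10 = 448 N down at 0.56 m → arm 5.03 m, τ = 448 × 5.03 = 2253 N·m clockwise.
Load: 39.7 × 10 = 397 N down at 1.13 m → arm 4.46 m, τ = 397 × 4.46 = 1771 N·m clockwise.
Net moment of the loads = 4700 N·m clockwise.
The upward force F acts at the right end, arm 5.59 m, giving F × 5.59 counterclockwise.
For rotational equilibrium, F × 5.59 = 4700, so F = 4700 / 5.59 = 841 N.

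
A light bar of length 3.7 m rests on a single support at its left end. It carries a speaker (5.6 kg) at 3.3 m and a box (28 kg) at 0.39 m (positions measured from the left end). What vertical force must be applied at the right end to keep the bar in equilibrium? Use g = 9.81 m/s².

F ≈ 77.9 N

Choose the left end as the axis so the unknown pivot reaction has zero arm there.
Speaker: 5.6 × 9.81 = 54.94 N down at 3.3 m → arm 3.3 m, τ = 54.94 × 3.3 = 181.3 N·m clockwise.
Box: 28 × 9.81 = 274.7 N down at 0.39 m → arm 0.39 m, τ = 274.7 × 0.39 = 107.1 N·m clockwise.
Net moment of the loads = 288.4 N·m clockwise.
The upward force F acts at the right end, arm 3.7 m, giving F × 3.7 counterclockwise.
Setting net torque to zero: F × 3.7 = 288.4 → F = 288.4 / 3.7 = 77.9 N.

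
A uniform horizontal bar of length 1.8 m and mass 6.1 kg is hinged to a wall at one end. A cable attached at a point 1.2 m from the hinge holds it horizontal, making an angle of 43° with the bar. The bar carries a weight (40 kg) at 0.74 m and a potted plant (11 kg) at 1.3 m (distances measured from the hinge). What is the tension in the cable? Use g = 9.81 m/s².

T ≈ 592 N

About the hinge:
Beam weight: 6.1 × 9.81 = 59.84 N down at 0.9 m → arm 0.9 m, τ = 59.84 × 0.9 = 53.86 N·m clockwise.
Weight: 40 × 9.81 = 392.4 N down at 0.74 m → arm 0.74 m, τ = 392.4 × 0.74 = 290.4 N·m clockwise.
Potted plant: 11 × 9.81 = 107.9 N down at 1.3 m → arm 1.3 m, τ = 107.9 × 1.3 = 140.3 N·m clockwise.
Total clockwise load moment = 484.6 N·m.
The cable tension T acts at 1.2 m; only its component perpendicular to the bar, T sinθ, produces torque. sin 43° = 0.682.
For rotational equilibrium, T × 1.2 × 0.682 = 484.6, so T = 484.6 / 0.8184 = 592 N.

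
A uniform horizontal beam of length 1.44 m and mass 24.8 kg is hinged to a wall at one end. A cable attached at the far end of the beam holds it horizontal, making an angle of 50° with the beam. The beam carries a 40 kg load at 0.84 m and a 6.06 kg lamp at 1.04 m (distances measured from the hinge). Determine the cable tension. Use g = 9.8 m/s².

About the hinge:
Beam weight: 24.8 × 9.8 = 243 N down at 0.72 m → arm 0.72 m, τ = 243 × 0.72 = 175 N·m clockwise.
Load: 40 × 9.8 = 392 N down at 0.84 m → arm 0.84 m, τ = 392 × 0.84 = 329.3 N·m clockwise.
Lamp: 6.06 × 9.8 = 59.39 N down at 1.04 m → arm 1.04 m, τ = 59.39 × 1.04 = 61.77 N·m clockwise.
Total clockwise load moment = 566.1 N·m.
The cable tension T acts at 1.44 m; only its component perpendicular to the beam, T sinθ, produces torque. sin 50° = 0.766.
Στ = 0 ⇒ T × 1.44 × 0.766 = 566.1 ⇒ T = 566.1 / 1.103 = 513 N.

T ≈ 513 N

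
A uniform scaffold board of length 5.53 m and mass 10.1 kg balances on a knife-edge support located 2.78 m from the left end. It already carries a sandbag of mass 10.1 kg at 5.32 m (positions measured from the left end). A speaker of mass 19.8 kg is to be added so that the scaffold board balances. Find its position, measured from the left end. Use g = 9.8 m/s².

x ≈ 1.49 m from the left end

Take moments about the knife-edge support (at 2.78 m from the left end).
Beam weight: 10.1 × 9.8 = 98.98 N down at 2.765 m → arm 0.015 m, τ = 98.98 × 0.015 = 1.485 N·m counterclockwise.
Sandbag: 10.1 × 9.8 = 98.98 N down at 5.32 m → arm 2.54 m, τ = 98.98 × 2.54 = 251.4 N·m clockwise.
Net moment of existing loads = 249.9 N·m clockwise.
The speaker weighs 19.8 × 9.8 = 194 N and must supply an equal counterclockwise moment, so its lever arm about the knife-edge support is 249.9 / 194 = 1.29 m.
That puts it at 2.78 − 1.29 = 1.49 m from the left end.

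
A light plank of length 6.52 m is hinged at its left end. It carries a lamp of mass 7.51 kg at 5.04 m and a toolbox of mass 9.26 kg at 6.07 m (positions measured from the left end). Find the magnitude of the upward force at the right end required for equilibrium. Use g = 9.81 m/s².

F ≈ 142 N

Sum moments about the left end (the unknown pivot reaction has zero arm there).
Lamp: 7.51 × 9.81 = 73.67 N down at 5.04 m → arm 5.04 m, τ = 73.67 × 5.04 = 371.3 N·m clockwise.
Toolbox: 9.26 × 9.81 = 90.84 N down at 6.07 m → arm 6.07 m, τ = 90.84 × 6.07 = 551.4 N·m clockwise.
Net moment of the loads = 922.7 N·m clockwise.
The upward force F acts at the right end, arm 6.52 m, giving F × 6.52 counterclockwise.
Στ = 0 ⇒ F × 6.52 = 922.7 ⇒ F = 922.7 / 6.52 = 142 N.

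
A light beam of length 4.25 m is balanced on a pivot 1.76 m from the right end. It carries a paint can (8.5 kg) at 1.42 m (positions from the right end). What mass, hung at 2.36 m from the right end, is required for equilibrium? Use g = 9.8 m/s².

m ≈ 4.82 kg

Sum moments about the pivot (at 1.76 m from the right end) (the support reaction has zero arm there).
Paint can: 8.5 × 9.8 = 83.3 N down at 1.42 m → arm 0.34 m, τ = 83.3 × 0.34 = 28.32 N·m clockwise.
Net moment of known loads = 28.32 N·m clockwise.
An unknown mass m at 2.36 m has arm 0.6 m; its moment is m·g·0.6 counterclockwise.
Setting net torque to zero: m × 9.8 × 0.6 = 28.32 → m = 28.32 / (9.8 × 0.6) = 4.82 kg.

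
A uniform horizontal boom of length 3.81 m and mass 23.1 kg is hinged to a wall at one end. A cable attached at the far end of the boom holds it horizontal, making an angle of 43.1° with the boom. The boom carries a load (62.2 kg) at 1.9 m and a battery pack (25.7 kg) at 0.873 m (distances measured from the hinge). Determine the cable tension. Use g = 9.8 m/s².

T ≈ 695 N

Taking torques about the hinge:
Beam weight: 23.1 × 9.8 = 226.4 N down at 1.905 m → arm 1.905 m, τ = 226.4 × 1.905 = 431.3 N·m clockwise.
Load: 62.2 × 9.8 = 609.6 N down at 1.9 m → arm 1.9 m, τ = 609.6 × 1.9 = 1158 N·m clockwise.
Battery pack: 25.7 × 9.8 = 251.9 N down at 0.873 m → arm 0.873 m, τ = 251.9 × 0.873 = 219.9 N·m clockwise.
Total clockwise load moment = 1809 N·m.
The cable tension T acts at 3.81 m; only its component perpendicular to the boom, T sinθ, produces torque. sin 43.1° = 0.6833.
For rotational equilibrium, T × 3.81 × 0.6833 = 1809, so T = 1809 / 2.603 = 695 N.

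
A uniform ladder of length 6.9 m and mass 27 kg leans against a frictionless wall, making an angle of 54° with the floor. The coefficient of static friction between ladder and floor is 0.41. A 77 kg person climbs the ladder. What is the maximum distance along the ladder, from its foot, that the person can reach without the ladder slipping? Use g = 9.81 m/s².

Taking torques about the foot of the ladder:
Ladder weight 27×9.81 = 264.9 N acts at 3.45 m along the ladder; its horizontal arm is 3.45·cos54° = 2.028 m → τ = 537.2 N·m clockwise.
Person weight 77×9.81 = 755.4 N at distance d → arm d·cos54° → τ = 755.4·d·0.5878 clockwise.
Wall normal N at the top has arm L sinθ = 5.582 m counterclockwise, so Στ = 0 gives N·5.582 = 537.2 + 444·d.
ΣFy = 0 ⇒ N_floor = 1020 N, so the maximum friction is μ_s·N_floor = 0.41×1020 = 418.2 N. ΣFx = 0 ⇒ N_wall = f, so at the slipping point N = 418.2 N.
Substituting: 418.2×5.582 = 537.2 + 444·d ⇒ d = (2334 − 537.2) / 444 = 4.05 m.

d ≈ 4.05 m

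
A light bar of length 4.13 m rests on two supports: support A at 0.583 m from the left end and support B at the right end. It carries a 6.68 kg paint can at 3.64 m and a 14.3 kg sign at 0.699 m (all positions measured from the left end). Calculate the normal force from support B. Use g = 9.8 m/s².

R_B ≈ 61 N

Take moments about support A.
Paint can: 6.68 × 9.8 = 65.46 N down at 3.64 m → arm 3.057 m, τ = 65.46 × 3.057 = 200.1 N·m clockwise.
Sign: 14.3 × 9.8 = 140.1 N down at 0.699 m → arm 0.116 m, τ = 140.1 × 0.116 = 16.25 N·m clockwise.
Net load moment about support A = 216.3 N·m clockwise.
Reaction R at support B is upward at 4.13 m, arm 3.547 m → moment R × 3.547 counterclockwise.
Balancing moments: R × 3.547 = 216.3, giving R = 61 N.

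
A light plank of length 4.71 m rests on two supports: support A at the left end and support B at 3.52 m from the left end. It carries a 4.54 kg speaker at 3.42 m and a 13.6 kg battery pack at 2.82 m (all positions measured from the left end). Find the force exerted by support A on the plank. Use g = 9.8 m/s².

Take moments about support B.
Speaker: 4.54 × 9.8 = 44.49 N down at 3.42 m → arm 0.1 m, τ = 44.49 × 0.1 = 4.449 N·m counterclockwise.
Battery pack: 13.6 × 9.8 = 133.3 N down at 2.82 m → arm 0.7 m, τ = 133.3 × 0.7 = 93.31 N·m counterclockwise.
Net load moment about support B = 97.76 N·m counterclockwise.
Reaction R at support A is upward at 0 m, arm 3.52 m → moment R × 3.52 clockwise.
Στ = 0 ⇒ R × 3.52 = 97.76 ⇒ R = 27.8 N.

R_A ≈ 27.8 N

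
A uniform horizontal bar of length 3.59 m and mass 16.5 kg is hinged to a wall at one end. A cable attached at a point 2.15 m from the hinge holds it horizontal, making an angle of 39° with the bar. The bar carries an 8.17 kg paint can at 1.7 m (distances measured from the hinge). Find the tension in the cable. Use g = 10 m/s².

T ≈ 322 N

About the hinge:
Beam weight: 16.5 × 10 = 165 N down at 1.795 m → arm 1.795 m, τ = 165 × 1.795 = 296.2 N·m clockwise.
Paint can: 8.17 × 10 = 81.7 N down at 1.7 m → arm 1.7 m, τ = 81.7 × 1.7 = 138.9 N·m clockwise.
Total clockwise load moment = 435.1 N·m.
The cable tension T acts at 2.15 m; only its component perpendicular to the bar, T sinθ, produces torque. sin 39° = 0.6293.
For rotational equilibrium, T × 2.15 × 0.6293 = 435.1, so T = 435.1 / 1.353 = 322 N.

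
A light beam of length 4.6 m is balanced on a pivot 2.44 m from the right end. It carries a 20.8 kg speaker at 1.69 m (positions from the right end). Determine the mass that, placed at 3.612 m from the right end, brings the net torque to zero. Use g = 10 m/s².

Sum moments about the pivot (at 2.44 m from the right end) (the support reaction has zero arm there).
Speaker: 20.8 × 10 = 208 N down at 1.69 m → arm 0.75 m, τ = 208 × 0.75 = 156 N·m clockwise.
Net moment of known loads = 156 N·m clockwise.
An unknown mass m at 3.612 m has arm 1.172 m; its moment is m·g·1.172 counterclockwise.
Setting net torque to zero: m × 10 × 1.172 = 156 → m = 156 / (10 × 1.172) = 13.3 kg.

m ≈ 13.3 kg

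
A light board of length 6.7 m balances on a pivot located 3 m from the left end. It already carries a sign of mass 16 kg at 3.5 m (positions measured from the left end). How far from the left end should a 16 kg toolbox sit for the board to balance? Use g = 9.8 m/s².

x ≈ 2.5 m from the left end

Sum moments about the pivot (at 3 m from the left end) (the support reaction has zero arm there).
Sign: 16 × 9.8 = 156.8 N down at 3.5 m → arm 0.5 m, τ = 156.8 × 0.5 = 78.4 N·m clockwise.
Net moment of existing loads = 78.4 N·m clockwise.
The toolbox weighs 16 × 9.8 = 156.8 N and must supply an equal counterclockwise moment, so its lever arm about the pivot is 78.4 / 156.8 = 0.5 m.
That puts it at 3 − 0.5 = 2.5 m from the left end.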